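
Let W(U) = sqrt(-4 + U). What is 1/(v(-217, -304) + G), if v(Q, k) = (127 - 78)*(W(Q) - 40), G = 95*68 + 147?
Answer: 4647/22125230 - 49*I*sqrt(221)/22125230 ≈ 0.00021003 - 3.2923e-5*I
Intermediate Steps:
G = 6607 (G = 6460 + 147 = 6607)
v(Q, k) = -1960 + 49*sqrt(-4 + Q) (v(Q, k) = (127 - 78)*(sqrt(-4 + Q) - 40) = 49*(-40 + sqrt(-4 + Q)) = -1960 + 49*sqrt(-4 + Q))
1/(v(-217, -304) + G) = 1/((-1960 + 49*sqrt(-4 - 217)) + 6607) = 1/((-1960 + 49*sqrt(-221)) + 6607) = 1/((-1960 + 49*(I*sqrt(221))) + 6607) = 1/((-1960 + 49*I*sqrt(221)) + 6607) = 1/(4647 + 49*I*sqrt(221))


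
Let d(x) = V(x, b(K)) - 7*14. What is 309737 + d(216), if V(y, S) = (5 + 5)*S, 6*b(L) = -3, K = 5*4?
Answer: 309634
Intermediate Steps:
K = 20
b(L) = -1/2 (b(L) = (1/6)*(-3) = -1/2)
V(y, S) = 10*S
d(x) = -103 (d(x) = 10*(-1/2) - 7*14 = -5 - 98 = -103)
309737 + d(216) = 309737 - 103 = 309634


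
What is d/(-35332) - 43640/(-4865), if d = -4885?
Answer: 313130801/34378036 ≈ 9.1085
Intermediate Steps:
d/(-35332) - 43640/(-4865) = -4885/(-35332) - 43640/(-4865) = -4885*(-1/35332) - 43640*(-1/4865) = 4885/35332 + 8728/973 = 313130801/34378036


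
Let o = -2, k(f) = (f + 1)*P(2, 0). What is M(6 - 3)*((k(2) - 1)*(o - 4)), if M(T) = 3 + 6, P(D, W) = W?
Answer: 54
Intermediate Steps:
k(f) = 0 (k(f) = (f + 1)*0 = (1 + f)*0 = 0)
M(T) = 9
M(6 - 3)*((k(2) - 1)*(o - 4)) = 9*((0 - 1)*(-2 - 4)) = 9*(-1*(-6)) = 9*6 = 54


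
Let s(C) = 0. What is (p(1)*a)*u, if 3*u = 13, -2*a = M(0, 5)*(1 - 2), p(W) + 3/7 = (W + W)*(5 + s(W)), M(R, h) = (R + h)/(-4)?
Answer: -4355/168 ≈ -25.923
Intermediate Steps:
M(R, h) = -R/4 - h/4 (M(R, h) = (R + h)*(-1/4) = -R/4 - h/4)
p(W) = -3/7 + 10*W (p(W) = -3/7 + (W + W)*(5 + 0) = -3/7 + (2*W)*5 = -3/7 + 10*W)
a = -5/8 (a = -(-1/4*0 - 1/4*5)*(1 - 2)/2 = -(0 - 5/4)*(-1)/2 = -(-5)*(-1)/8 = -1/2*5/4 = -5/8 ≈ -0.62500)
u = 13/3 (u = (1/3)*13 = 13/3 ≈ 4.3333)
(p(1)*a)*u = ((-3/7 + 10*1)*(-5/8))*(13/3) = ((-3/7 + 10)*(-5/8))*(13/3) = ((67/7)*(-5/8))*(13/3) = -335/56*13/3 = -4355/168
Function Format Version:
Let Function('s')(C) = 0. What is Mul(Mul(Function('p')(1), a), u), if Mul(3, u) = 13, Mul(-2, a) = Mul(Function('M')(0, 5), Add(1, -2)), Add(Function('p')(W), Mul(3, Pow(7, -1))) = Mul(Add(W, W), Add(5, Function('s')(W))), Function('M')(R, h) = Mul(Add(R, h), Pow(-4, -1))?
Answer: Rational(-4355, 168) ≈ -25.923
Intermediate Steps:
Function('M')(R, h) = Add(Mul(Rational(-1, 4), R), Mul(Rational(-1, 4), h)) (Function('M')(R, h) = Mul(Add(R, h), Rational(-1, 4)) = Add(Mul(Rational(-1, 4), R), Mul(Rational(-1, 4), h)))
Function('p')(W) = Add(Rational(-3, 7), Mul(10, W)) (Function('p')(W) = Add(Rational(-3, 7), Mul(Add(W, W), Add(5, 0))) = Add(Rational(-3, 7), Mul(Mul(2, W), 5)) = Add(Rational(-3, 7), Mul(10, W)))
a = Rational(-5, 8) (a = Mul(Rational(-1, 2), Mul(Add(Mul(Rational(-1, 4), 0), Mul(Rational(-1, 4), 5)), Add(1, -2))) = Mul(Rational(-1, 2), Mul(Add(0, Rational(-5, 4)), -1)) = Mul(Rational(-1, 2), Mul(Rational(-5, 4), -1)) = Mul(Rational(-1, 2), Rational(5, 4)) = Rational(-5, 8) ≈ -0.62500)
u = Rational(13, 3) (u = Mul(Rational(1, 3), 13) = Rational(13, 3) ≈ 4.3333)
Mul(Mul(Function('p')(1), a), u) = Mul(Mul(Add(Rational(-3, 7), Mul(10, 1)), Rational(-5, 8)), Rational(13, 3)) = Mul(Mul(Add(Rational(-3, 7), 10), Rational(-5, 8)), Rational(13, 3)) = Mul(Mul(Rational(67, 7), Rational(-5, 8)), Rational(13, 3)) = Mul(Rational(-335, 56), Rational(13, 3)) = Rational(-4355, 168)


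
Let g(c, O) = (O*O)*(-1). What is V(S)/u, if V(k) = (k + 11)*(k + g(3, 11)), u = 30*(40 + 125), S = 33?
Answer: -176/225 ≈ -0.78222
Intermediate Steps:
g(c, O) = -O² (g(c, O) = O²*(-1) = -O²)
u = 4950 (u = 30*165 = 4950)
V(k) = (-121 + k)*(11 + k) (V(k) = (k + 11)*(k - 1*11²) = (11 + k)*(k - 1*121) = (11 + k)*(k - 121) = (11 + k)*(-121 + k) = (-121 + k)*(11 + k))
V(S)/u = (-1331 + 33² - 110*33)/4950 = (-1331 + 1089 - 3630)*(1/4950) = -3872*1/4950 = -176/225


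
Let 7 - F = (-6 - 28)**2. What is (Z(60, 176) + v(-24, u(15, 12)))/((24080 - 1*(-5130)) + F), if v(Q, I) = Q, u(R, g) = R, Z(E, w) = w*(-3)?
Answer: -552/28061 ≈ -0.019671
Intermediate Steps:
Z(E, w) = -3*w
F = -1149 (F = 7 - (-6 - 28)**2 = 7 - 1*(-34)**2 = 7 - 1*1156 = 7 - 1156 = -1149)
(Z(60, 176) + v(-24, u(15, 12)))/((24080 - 1*(-5130)) + F) = (-3*176 - 24)/((24080 - 1*(-5130)) - 1149) = (-528 - 24)/((24080 + 5130) - 1149) = -552/(29210 - 1149) = -552/28061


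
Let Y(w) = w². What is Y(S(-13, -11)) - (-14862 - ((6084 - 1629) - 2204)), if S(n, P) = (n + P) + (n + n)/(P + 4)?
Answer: 858701/49 ≈ 17525.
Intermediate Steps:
S(n, P) = P + n + 2*n/(4 + P) (S(n, P) = (P + n) + (2*n)/(4 + P) = (P + n) + 2*n/(4 + P) = P + n + 2*n/(4 + P))
Y(S(-13, -11)) - (-14862 - ((6084 - 1629) - 2204)) = (((-11)² + 4*(-11) + 6*(-13) - 11*(-13))/(4 - 11))² - (-14862 - ((6084 - 1629) - 2204)) = ((121 - 44 - 78 + 143)/(-7))² - (-14862 - (4455 - 2204)) = (-⅐*142)² - (-14862 - 1*2251) = (-142/7)² - (-14862 - 2251) = 20164/49 - 1*(-17113) = 20164/49 + 17113 = 858701/49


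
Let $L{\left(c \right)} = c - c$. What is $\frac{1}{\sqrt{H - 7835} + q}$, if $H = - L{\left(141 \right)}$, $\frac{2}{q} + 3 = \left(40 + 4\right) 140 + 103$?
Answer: $\frac{3130}{76758711501} - \frac{9796900 i \sqrt{7835}}{76758711501} \approx 4.0777 \cdot 10^{-8} - 0.011297 i$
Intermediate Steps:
$q = \frac{1}{3130}$ ($q = \frac{2}{-3 + \left(\left(40 + 4\right) 140 + 103\right)} = \frac{2}{-3 + \left(44 \cdot 140 + 103\right)} = \frac{2}{-3 + \left(6160 + 103\right)} = \frac{2}{-3 + 6263} = \frac{2}{6260} = 2 \cdot \frac{1}{6260} = \frac{1}{3130} \approx 0.00031949$)
$L{\left(c \right)} = 0$
$H = 0$ ($H = \left(-1\right) 0 = 0$)
$\frac{1}{\sqrt{H - 7835} + q} = \frac{1}{\sqrt{0 - 7835} + \frac{1}{3130}} = \frac{1}{\sqrt{-7835} + \frac{1}{3130}} = \frac{1}{i \sqrt{7835} + \frac{1}{3130}} = \frac{1}{\frac{1}{3130} + i \sqrt{7835}}$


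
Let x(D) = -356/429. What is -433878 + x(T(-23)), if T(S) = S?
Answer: -186134018/429 ≈ -4.3388e+5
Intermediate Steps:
x(D) = -356/429 (x(D) = -356*1/429 = -356/429)
-433878 + x(T(-23)) = -433878 - 356/429 = -186134018/429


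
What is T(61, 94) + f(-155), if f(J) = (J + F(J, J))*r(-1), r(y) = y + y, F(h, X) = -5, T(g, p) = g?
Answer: 381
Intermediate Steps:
r(y) = 2*y
f(J) = 10 - 2*J (f(J) = (J - 5)*(2*(-1)) = (-5 + J)*(-2) = 10 - 2*J)
T(61, 94) + f(-155) = 61 + (10 - 2*(-155)) = 61 + (10 + 310) = 61 + 320 = 381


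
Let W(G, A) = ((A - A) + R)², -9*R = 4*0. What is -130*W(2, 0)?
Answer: 0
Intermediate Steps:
R = 0 (R = -4*0/9 = -⅑*0 = 0)
W(G, A) = 0 (W(G, A) = ((A - A) + 0)² = (0 + 0)² = 0² = 0)
-130*W(2, 0) = -130*0 = 0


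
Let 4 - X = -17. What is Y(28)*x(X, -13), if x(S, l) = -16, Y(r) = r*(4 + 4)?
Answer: -3584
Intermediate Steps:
Y(r) = 8*r (Y(r) = r*8 = 8*r)
X = 21 (X = 4 - 1*(-17) = 4 + 17 = 21)
Y(28)*x(X, -13) = (8*28)*(-16) = 224*(-16) = -3584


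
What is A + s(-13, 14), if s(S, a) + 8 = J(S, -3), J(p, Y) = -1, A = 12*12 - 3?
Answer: 132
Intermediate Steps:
A = 141 (A = 144 - 3 = 141)
s(S, a) = -9 (s(S, a) = -8 - 1 = -9)
A + s(-13, 14) = 141 - 9 = 132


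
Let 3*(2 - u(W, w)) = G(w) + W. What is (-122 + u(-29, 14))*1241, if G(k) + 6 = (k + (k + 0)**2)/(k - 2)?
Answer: -850085/6 ≈ -1.4168e+5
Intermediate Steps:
G(k) = -6 + (k + k**2)/(-2 + k) (G(k) = -6 + (k + (k + 0)**2)/(k - 2) = -6 + (k + k**2)/(-2 + k))
u(W, w) = 2 - W/3 - (12 + w**2 - 5*w)/(3*(-2 + w)) (u(W, w) = 2 - ((12 + w**2 - 5*w)/(-2 + w) + W)/3 = 2 - (W + (12 + w**2 - 5*w)/(-2 + w))/3 = 2 + (-W/3 - (12 + w**2 - 5*w)/(3*(-2 + w))) = 2 - W/3 - (12 + w**2 - 5*w)/(3*(-2 + w)))
(-122 + u(-29, 14))*1241 = (-122 + (-12 - 1*14**2 + 5*14 + (-2 + 14)*(6 - 1*(-29)))/(3*(-2 + 14)))*1241 = (-122 + (1/3)*(-12 - 1*196 + 70 + 12*(6 + 29))/12)*1241 = (-122 + (1/3)*(1/12)*(-12 - 196 + 70 + 12*35))*1241 = (-122 + (1/3)*(1/12)*(-12 - 196 + 70 + 420))*1241 = (-122 + (1/3)*(1/12)*282)*1241 = (-122 + 47/6)*1241 = -685/6*1241 = -850085/6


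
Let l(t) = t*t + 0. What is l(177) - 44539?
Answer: -13210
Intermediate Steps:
l(t) = t**2 (l(t) = t**2 + 0 = t**2)
l(177) - 44539 = 177**2 - 44539 = 31329 - 44539 = -13210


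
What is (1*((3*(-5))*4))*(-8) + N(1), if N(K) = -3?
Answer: 477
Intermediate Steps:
(1*((3*(-5))*4))*(-8) + N(1) = (1*((3*(-5))*4))*(-8) - 3 = (1*(-15*4))*(-8) - 3 = (1*(-60))*(-8) - 3 = -60*(-8) - 3 = 480 - 3 = 477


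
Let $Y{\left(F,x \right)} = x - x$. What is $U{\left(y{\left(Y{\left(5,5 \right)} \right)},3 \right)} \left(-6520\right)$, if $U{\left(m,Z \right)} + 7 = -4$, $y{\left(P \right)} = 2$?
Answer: $71720$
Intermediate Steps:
$Y{\left(F,x \right)} = 0$
$U{\left(m,Z \right)} = -11$ ($U{\left(m,Z \right)} = -7 - 4 = -11$)
$U{\left(y{\left(Y{\left(5,5 \right)} \right)},3 \right)} \left(-6520\right) = \left(-11\right) \left(-6520\right) = 71720$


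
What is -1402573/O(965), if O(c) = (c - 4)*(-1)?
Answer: 1402573/961 ≈ 1459.5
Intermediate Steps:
O(c) = 4 - c (O(c) = (-4 + c)*(-1) = 4 - c)
-1402573/O(965) = -1402573/(4 - 1*965) = -1402573/(4 - 965) = -1402573/(-961) = -1402573*(-1/961) = 1402573/961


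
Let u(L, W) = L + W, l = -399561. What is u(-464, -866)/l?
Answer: 1330/399561 ≈ 0.0033287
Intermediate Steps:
u(-464, -866)/l = (-464 - 866)/(-399561) = -1330*(-1/399561) = 1330/399561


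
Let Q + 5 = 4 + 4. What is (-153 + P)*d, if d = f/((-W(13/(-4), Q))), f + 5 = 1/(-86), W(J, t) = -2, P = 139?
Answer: 3017/86 ≈ 35.081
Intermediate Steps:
Q = 3 (Q = -5 + (4 + 4) = -5 + 8 = 3)
f = -431/86 (f = -5 + 1/(-86) = -5 - 1/86 = -431/86 ≈ -5.0116)
d = -431/172 (d = -431/(86*((-1*(-2)))) = -431/86/2 = -431/86*1/2 = -431/172 ≈ -2.5058)
(-153 + P)*d = (-153 + 139)*(-431/172) = -14*(-431/172) = 3017/86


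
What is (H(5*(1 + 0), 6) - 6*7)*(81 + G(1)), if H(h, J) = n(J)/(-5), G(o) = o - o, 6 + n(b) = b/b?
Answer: -3321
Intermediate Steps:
n(b) = -5 (n(b) = -6 + b/b = -6 + 1 = -5)
G(o) = 0
H(h, J) = 1 (H(h, J) = -5/(-5) = -5*(-1/5) = 1)
(H(5*(1 + 0), 6) - 6*7)*(81 + G(1)) = (1 - 6*7)*(81 + 0) = (1 - 42)*81 = -41*81 = -3321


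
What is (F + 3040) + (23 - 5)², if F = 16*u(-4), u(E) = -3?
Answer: 3316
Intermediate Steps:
F = -48 (F = 16*(-3) = -48)
(F + 3040) + (23 - 5)² = (-48 + 3040) + (23 - 5)² = 2992 + 18² = 2992 + 324 = 3316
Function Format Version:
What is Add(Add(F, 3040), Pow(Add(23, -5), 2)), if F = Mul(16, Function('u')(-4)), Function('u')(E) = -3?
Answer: 3316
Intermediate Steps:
F = -48 (F = Mul(16, -3) = -48)
Add(Add(F, 3040), Pow(Add(23, -5), 2)) = Add(Add(-48, 3040), Pow(Add(23, -5), 2)) = Add(2992, Pow(18, 2)) = Add(2992, 324) = 3316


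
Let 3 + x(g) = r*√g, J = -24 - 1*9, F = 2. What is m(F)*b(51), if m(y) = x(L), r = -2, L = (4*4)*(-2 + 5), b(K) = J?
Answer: 99 + 264*√3 ≈ 556.26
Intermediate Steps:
J = -33 (J = -24 - 9 = -33)
b(K) = -33
L = 48 (L = 16*3 = 48)
x(g) = -3 - 2*√g
m(y) = -3 - 8*√3
m(F)*b(51) = (-3 - 8*√3)*(-33) = 99 + 264*√3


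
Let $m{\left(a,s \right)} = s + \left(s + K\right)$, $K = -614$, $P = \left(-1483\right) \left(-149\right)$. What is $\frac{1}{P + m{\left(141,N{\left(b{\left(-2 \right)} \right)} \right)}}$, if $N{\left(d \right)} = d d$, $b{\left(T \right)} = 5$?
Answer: $\frac{1}{220403} \approx 4.5371 \cdot 10^{-6}$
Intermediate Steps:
$N{\left(d \right)} = d^{2}$
$P = 220967$
$m{\left(a,s \right)} = -614 + 2 s$ ($m{\left(a,s \right)} = s + \left(s - 614\right) = s + \left(-614 + s\right) = -614 + 2 s$)
$\frac{1}{P + m{\left(141,N{\left(b{\left(-2 \right)} \right)} \right)}} = \frac{1}{220967 - \left(614 - 2 \cdot 5^{2}\right)} = \frac{1}{220967 + \left(-614 + 2 \cdot 25\right)} = \frac{1}{220967 + \left(-614 + 50\right)} = \frac{1}{220967 - 564} = \frac{1}{220403}$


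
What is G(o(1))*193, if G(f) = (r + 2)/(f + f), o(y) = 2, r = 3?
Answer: 965/4 ≈ 241.25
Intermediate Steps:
G(f) = 5/(2*f) (G(f) = (3 + 2)/(f + f) = 5/(2*f))
G(o(1))*193 = ((5/2)/2)*193 = ((5/2)*(½))*193 = (5/4)*193 = 965/4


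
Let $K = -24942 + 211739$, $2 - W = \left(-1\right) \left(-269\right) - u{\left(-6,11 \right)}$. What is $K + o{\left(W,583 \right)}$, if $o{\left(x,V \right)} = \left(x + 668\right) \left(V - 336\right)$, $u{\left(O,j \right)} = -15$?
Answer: $282139$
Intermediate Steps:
$W = -282$ ($W = 2 - \left(\left(-1\right) \left(-269\right) - -15\right) = 2 - \left(269 + 15\right) = 2 - 284 = -282$)
$o{\left(x,V \right)} = \left(-336 + V\right) \left(668 + x\right)$ ($o{\left(x,V \right)} = \left(668 + x\right) \left(-336 + V\right) = \left(-336 + V\right) \left(668 + x\right)$)
$K = 186797$
$K + o{\left(W,583 \right)} = 186797 + \left(-224448 - -94752 + 668 \cdot 583 + 583 \left(-282\right)\right) = 186797 + \left(-224448 + 94752 + 389444 - 164406\right) = 186797 + 95342 = 282139$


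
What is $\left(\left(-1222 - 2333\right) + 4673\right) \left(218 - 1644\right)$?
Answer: $-1594268$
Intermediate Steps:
$\left(\left(-1222 - 2333\right) + 4673\right) \left(218 - 1644\right) = \left(-3555 + 4673\right) \left(-1426\right) = 1118 \left(-1426\right) = -1594268$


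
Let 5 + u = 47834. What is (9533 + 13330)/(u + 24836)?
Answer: 22863/72665 ≈ 0.31464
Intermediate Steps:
u = 47829 (u = -5 + 47834 = 47829)
(9533 + 13330)/(u + 24836) = (9533 + 13330)/(47829 + 24836) = 22863/72665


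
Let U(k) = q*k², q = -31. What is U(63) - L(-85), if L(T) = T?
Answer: -122954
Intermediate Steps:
U(k) = -31*k²
U(63) - L(-85) = -31*63² - 1*(-85) = -31*3969 + 85 = -123039 + 85 = -122954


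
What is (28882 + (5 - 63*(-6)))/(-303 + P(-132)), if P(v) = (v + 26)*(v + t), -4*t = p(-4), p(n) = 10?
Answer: 29265/13954 ≈ 2.0972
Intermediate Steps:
t = -5/2 (t = -¼*10 = -5/2 ≈ -2.5000)
P(v) = (26 + v)*(-5/2 + v) (P(v) = (v + 26)*(v - 5/2) = (26 + v)*(-5/2 + v))
(28882 + (5 - 63*(-6)))/(-303 + P(-132)) = (28882 + (5 - 63*(-6)))/(-303 + (-65 + (-132)² + (47/2)*(-132))) = (28882 + (5 + 378))/(-303 + (-65 + 17424 - 3102)) = (28882 + 383)/(-303 + 14257) = 29265/13954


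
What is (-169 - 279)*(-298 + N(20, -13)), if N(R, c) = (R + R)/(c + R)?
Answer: 130944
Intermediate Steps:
N(R, c) = 2*R/(R + c) (N(R, c) = (2*R)/(R + c) = 2*R/(R + c))
(-169 - 279)*(-298 + N(20, -13)) = (-169 - 279)*(-298 + 2*20/(20 - 13)) = -448*(-298 + 2*20/7) = -448*(-298 + 2*20*(⅐)) = -448*(-298 + 40/7) = -448*(-2046/7) = 130944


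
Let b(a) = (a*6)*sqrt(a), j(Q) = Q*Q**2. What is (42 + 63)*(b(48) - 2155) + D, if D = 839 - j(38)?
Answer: -280308 + 120960*sqrt(3) ≈ -70799.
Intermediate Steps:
j(Q) = Q**3
b(a) = 6*a**(3/2) (b(a) = (6*a)*sqrt(a) = 6*a**(3/2))
D = -54033 (D = 839 - 1*38**3 = 839 - 1*54872 = 839 - 54872 = -54033)
(42 + 63)*(b(48) - 2155) + D = (42 + 63)*(6*48**(3/2) - 2155) - 54033 = 105*(6*(192*sqrt(3)) - 2155) - 54033 = 105*(1152*sqrt(3) - 2155) - 54033 = 105*(-2155 + 1152*sqrt(3)) - 54033 = (-226275 + 120960*sqrt(3)) - 54033 = -280308 + 120960*sqrt(3)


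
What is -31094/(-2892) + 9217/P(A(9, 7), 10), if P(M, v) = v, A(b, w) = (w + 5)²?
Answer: 3370813/3615 ≈ 932.45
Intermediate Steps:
A(b, w) = (5 + w)²
-31094/(-2892) + 9217/P(A(9, 7), 10) = -31094/(-2892) + 9217/10 = -31094*(-1/2892) + 9217*(⅒) = 15547/1446 + 9217/10 = 3370813/3615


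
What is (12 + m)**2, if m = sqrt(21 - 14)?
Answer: (12 + sqrt(7))**2 ≈ 214.50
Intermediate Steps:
m = sqrt(7) ≈ 2.6458
(12 + m)**2 = (12 + sqrt(7))**2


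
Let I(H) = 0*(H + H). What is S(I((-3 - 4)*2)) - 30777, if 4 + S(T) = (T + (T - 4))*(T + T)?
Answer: -30781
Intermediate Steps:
I(H) = 0 (I(H) = 0*(2*H) = 0)
S(T) = -4 + 2*T*(-4 + 2*T) (S(T) = -4 + (T + (T - 4))*(T + T) = -4 + (T + (-4 + T))*(2*T) = -4 + (-4 + 2*T)*(2*T) = -4 + 2*T*(-4 + 2*T))
S(I((-3 - 4)*2)) - 30777 = (-4 - 8*0 + 4*0**2) - 30777 = (-4 + 0 + 4*0) - 30777 = (-4 + 0 + 0) - 30777 = -4 - 30777 = -30781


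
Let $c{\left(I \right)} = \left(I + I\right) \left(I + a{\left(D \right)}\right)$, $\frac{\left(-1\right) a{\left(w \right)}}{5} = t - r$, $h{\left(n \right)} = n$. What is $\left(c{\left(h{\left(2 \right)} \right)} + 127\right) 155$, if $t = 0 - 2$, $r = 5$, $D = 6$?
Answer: $42625$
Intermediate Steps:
$t = -2$ ($t = 0 - 2 = -2$)
$a{\left(w \right)} = 35$ ($a{\left(w \right)} = - 5 \left(-2 - 5\right) = \left(-5\right) \left(-7\right) = 35$)
$c{\left(I \right)} = 2 I \left(35 + I\right)$ ($c{\left(I \right)} = \left(I + I\right) \left(I + 35\right) = 2 I \left(35 + I\right)$)
$\left(c{\left(h{\left(2 \right)} \right)} + 127\right) 155 = \left(2 \cdot 2 \left(35 + 2\right) + 127\right) 155 = \left(2 \cdot 2 \cdot 37 + 127\right) 155 = \left(148 + 127\right) 155 = 275 \cdot 155 = 42625$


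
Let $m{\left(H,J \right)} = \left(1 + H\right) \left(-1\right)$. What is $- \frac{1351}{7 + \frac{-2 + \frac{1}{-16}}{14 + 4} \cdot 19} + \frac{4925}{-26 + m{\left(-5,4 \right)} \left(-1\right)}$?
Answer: $- \frac{1234231}{2778} \approx -444.29$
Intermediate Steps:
$m{\left(H,J \right)} = -1 - H$
$- \frac{1351}{7 + \frac{-2 + \frac{1}{-16}}{14 + 4} \cdot 19} + \frac{4925}{-26 + m{\left(-5,4 \right)} \left(-1\right)} = - \frac{1351}{7 + \frac{-2 + \frac{1}{-16}}{14 + 4} \cdot 19} + \frac{4925}{-26 + \left(-1 - -5\right) \left(-1\right)} = - \frac{1351}{7 + \frac{-2 - \frac{1}{16}}{18} \cdot 19} + \frac{4925}{-26 + \left(-1 + 5\right) \left(-1\right)} = - \frac{1351}{7 + \left(- \frac{33}{16}\right) \frac{1}{18} \cdot 19} + \frac{4925}{-26 + 4 \left(-1\right)} = - \frac{1351}{7 - \frac{209}{96}} + \frac{4925}{-26 - 4} = - \frac{1351}{7 - \frac{209}{96}} + \frac{4925}{-30} = - \frac{1351}{\frac{463}{96}} + 4925 \left(- \frac{1}{30}\right) = \left(-1351\right) \frac{96}{463} - \frac{985}{6} = - \frac{129696}{463} - \frac{985}{6} = - \frac{1234231}{2778}$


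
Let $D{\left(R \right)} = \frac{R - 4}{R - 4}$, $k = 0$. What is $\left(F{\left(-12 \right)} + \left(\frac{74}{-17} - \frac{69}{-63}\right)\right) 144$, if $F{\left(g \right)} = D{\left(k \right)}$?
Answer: $- \frac{38688}{119} \approx -325.11$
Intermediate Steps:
$D{\left(R \right)} = 1$ ($D{\left(R \right)} = \frac{-4 + R}{-4 + R} = 1$)
$F{\left(g \right)} = 1$
$\left(F{\left(-12 \right)} + \left(\frac{74}{-17} - \frac{69}{-63}\right)\right) 144 = \left(1 + \left(\frac{74}{-17} - \frac{69}{-63}\right)\right) 144 = \left(1 + \left(74 \left(- \frac{1}{17}\right) - - \frac{23}{21}\right)\right) 144 = \left(1 + \left(- \frac{74}{17} + \frac{23}{21}\right)\right) 144 = \left(1 - \frac{1163}{357}\right) 144 = \left(- \frac{806}{357}\right) 144 = - \frac{38688}{119}$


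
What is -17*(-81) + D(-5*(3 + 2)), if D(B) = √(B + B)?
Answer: 1377 + 5*I*√2 ≈ 1377.0 + 7.0711*I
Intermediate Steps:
D(B) = √2*√B (D(B) = √(2*B) = √2*√B)
-17*(-81) + D(-5*(3 + 2)) = -17*(-81) + √2*√(-5*(3 + 2)) = 1377 + √2*√(-5*5) = 1377 + √2*√(-25) = 1377 + √2*(5*I) = 1377 + 5*I*√2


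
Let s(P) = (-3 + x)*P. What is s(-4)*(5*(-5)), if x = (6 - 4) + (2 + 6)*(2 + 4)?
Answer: 4700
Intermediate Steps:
x = 50 (x = 2 + 8*6 = 2 + 48 = 50)
s(P) = 47*P (s(P) = (-3 + 50)*P = 47*P)
s(-4)*(5*(-5)) = (47*(-4))*(5*(-5)) = -188*(-25) = 4700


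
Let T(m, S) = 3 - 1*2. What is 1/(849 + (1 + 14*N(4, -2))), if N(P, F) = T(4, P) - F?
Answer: 1/892 ≈ 0.0011211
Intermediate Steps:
T(m, S) = 1 (T(m, S) = 3 - 2 = 1)
N(P, F) = 1 - F
1/(849 + (1 + 14*N(4, -2))) = 1/(849 + (1 + 14*(1 - 1*(-2)))) = 1/(849 + (1 + 14*(1 + 2))) = 1/(849 + (1 + 14*3)) = 1/(849 + (1 + 42)) = 1/(849 + 43) = 1/892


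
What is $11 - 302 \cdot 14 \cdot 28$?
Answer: $-118373$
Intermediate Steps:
$11 - 302 \cdot 14 \cdot 28 = 11 - 118384 = -118373$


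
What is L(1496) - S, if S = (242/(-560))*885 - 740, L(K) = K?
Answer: 146633/56 ≈ 2618.4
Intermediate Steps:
S = -62857/56 (S = (242*(-1/560))*885 - 740 = -121/280*885 - 740 = -21417/56 - 740 = -62857/56 ≈ -1122.4)
L(1496) - S = 1496 - 1*(-62857/56) = 1496 + 62857/56 = 146633/56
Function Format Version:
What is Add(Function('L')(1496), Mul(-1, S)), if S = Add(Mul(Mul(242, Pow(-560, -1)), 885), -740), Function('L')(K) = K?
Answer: Rational(146633, 56) ≈ 2618.4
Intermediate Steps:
S = Rational(-62857, 56) (S = Add(Mul(Mul(242, Rational(-1, 560)), 885), -740) = Add(Mul(Rational(-121, 280), 885), -740) = Add(Rational(-21417, 56), -740) = Rational(-62857, 56) ≈ -1122.4)
Add(Function('L')(1496), Mul(-1, S)) = Add(1496, Mul(-1, Rational(-62857, 56))) = Add(1496, Rational(62857, 56)) = Rational(146633, 56)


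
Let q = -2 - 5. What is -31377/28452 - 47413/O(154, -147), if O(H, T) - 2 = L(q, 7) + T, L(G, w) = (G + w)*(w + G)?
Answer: 448148337/1375180 ≈ 325.88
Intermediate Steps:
q = -7
L(G, w) = (G + w)² (L(G, w) = (G + w)*(G + w) = (G + w)²)
O(H, T) = 2 + T (O(H, T) = 2 + ((-7 + 7)² + T) = 2 + (0² + T) = 2 + (0 + T) = 2 + T)
-31377/28452 - 47413/O(154, -147) = -31377/28452 - 47413/(2 - 147) = -31377*1/28452 - 47413/(-145) = -10459/9484 - 47413*(-1/145) = -10459/9484 + 47413/145 = 448148337/1375180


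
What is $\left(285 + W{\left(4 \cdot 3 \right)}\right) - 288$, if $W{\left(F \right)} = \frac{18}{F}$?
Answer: $- \frac{3}{2} \approx -1.5$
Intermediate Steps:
$\left(285 + W{\left(4 \cdot 3 \right)}\right) - 288 = \left(285 + \frac{18}{4 \cdot 3}\right) - 288 = \left(285 + \frac{18}{12}\right) - 288 = \left(285 + 18 \cdot \frac{1}{12}\right) - 288 = \left(285 + \frac{3}{2}\right) - 288 = \frac{573}{2} - 288 = - \frac{3}{2}$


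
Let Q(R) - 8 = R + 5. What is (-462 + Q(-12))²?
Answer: 212521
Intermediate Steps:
Q(R) = 13 + R (Q(R) = 8 + (R + 5) = 8 + (5 + R) = 13 + R)
(-462 + Q(-12))² = (-462 + (13 - 12))² = (-462 + 1)² = (-461)² = 212521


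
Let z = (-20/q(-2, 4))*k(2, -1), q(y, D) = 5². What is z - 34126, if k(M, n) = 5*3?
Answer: -34138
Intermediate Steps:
q(y, D) = 25
k(M, n) = 15
z = -12 (z = -20/25*15 = -20*1/25*15 = -⅘*15 = -12)
z - 34126 = -12 - 34126 = -34138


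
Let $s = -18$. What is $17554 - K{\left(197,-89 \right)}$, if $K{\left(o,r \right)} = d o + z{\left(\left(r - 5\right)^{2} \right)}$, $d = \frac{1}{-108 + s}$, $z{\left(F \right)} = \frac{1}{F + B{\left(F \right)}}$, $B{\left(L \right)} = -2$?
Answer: $\frac{697886311}{39753} \approx 17556.0$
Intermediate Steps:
$z{\left(F \right)} = \frac{1}{-2 + F}$ ($z{\left(F \right)} = \frac{1}{F - 2} = \frac{1}{-2 + F}$)
$d = - \frac{1}{126}$ ($d = \frac{1}{-108 - 18} = \frac{1}{-126} = - \frac{1}{126} \approx -0.0079365$)
$K{\left(o,r \right)} = \frac{1}{-2 + \left(-5 + r\right)^{2}} - \frac{o}{126}$ ($K{\left(o,r \right)} = - \frac{o}{126} + \frac{1}{-2 + \left(r - 5\right)^{2}} = - \frac{o}{126} + \frac{1}{-2 + \left(-5 + r\right)^{2}} = \frac{1}{-2 + \left(-5 + r\right)^{2}} - \frac{o}{126}$)
$17554 - K{\left(197,-89 \right)} = 17554 - \frac{126 - 197 \left(-2 + \left(-5 - 89\right)^{2}\right)}{126 \left(-2 + \left(-5 - 89\right)^{2}\right)} = 17554 - \frac{126 - 197 \left(-2 + \left(-94\right)^{2}\right)}{126 \left(-2 + \left(-94\right)^{2}\right)} = 17554 - \frac{126 - 197 \left(-2 + 8836\right)}{126 \left(-2 + 8836\right)} = 17554 - \frac{126 - 197 \cdot 8834}{126 \cdot 8834} = 17554 - \frac{1}{126} \cdot \frac{1}{8834} \left(126 - 1740298\right) = 17554 - \frac{1}{126} \cdot \frac{1}{8834} \left(-1740172\right) = 17554 - - \frac{62149}{39753} = 17554 + \frac{62149}{39753} = \frac{697886311}{39753}$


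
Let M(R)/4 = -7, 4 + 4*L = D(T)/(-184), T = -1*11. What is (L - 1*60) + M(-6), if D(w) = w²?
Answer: -65625/736 ≈ -89.164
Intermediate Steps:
T = -11
L = -857/736 (L = -1 + ((-11)²/(-184))/4 = -1 + (121*(-1/184))/4 = -1 + (¼)*(-121/184) = -1 - 121/736 = -857/736 ≈ -1.1644)
M(R) = -28 (M(R) = 4*(-7) = -28)
(L - 1*60) + M(-6) = (-857/736 - 1*60) - 28 = (-857/736 - 60) - 28 = -45017/736 - 28 = -65625/736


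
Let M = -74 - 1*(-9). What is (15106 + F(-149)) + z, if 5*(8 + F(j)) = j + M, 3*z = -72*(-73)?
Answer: 84036/5 ≈ 16807.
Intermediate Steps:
z = 1752 (z = (-72*(-73))/3 = (⅓)*5256 = 1752)
M = -65 (M = -74 + 9 = -65)
F(j) = -21 + j/5 (F(j) = -8 + (j - 65)/5 = -8 + (-65 + j)/5 = -8 + (-13 + j/5) = -21 + j/5)
(15106 + F(-149)) + z = (15106 + (-21 + (⅕)*(-149))) + 1752 = (15106 + (-21 - 149/5)) + 1752 = (15106 - 254/5) + 1752 = 75276/5 + 1752 = 84036/5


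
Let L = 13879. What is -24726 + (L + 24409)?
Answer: 13562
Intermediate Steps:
-24726 + (L + 24409) = -24726 + (13879 + 24409) = -24726 + 38288 = 13562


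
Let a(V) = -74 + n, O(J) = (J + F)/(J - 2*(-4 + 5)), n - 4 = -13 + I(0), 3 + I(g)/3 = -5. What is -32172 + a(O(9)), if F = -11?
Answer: -32279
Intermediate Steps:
I(g) = -24 (I(g) = -9 + 3*(-5) = -9 - 15 = -24)
n = -33 (n = 4 + (-13 - 24) = 4 - 37 = -33)
O(J) = (-11 + J)/(-2 + J) (O(J) = (J - 11)/(J - 2*(-4 + 5)) = (-11 + J)/(J - 2*1) = (-11 + J)/(J - 2) = (-11 + J)/(-2 + J))
a(V) = -107 (a(V) = -74 - 33 = -107)
-32172 + a(O(9)) = -32172 - 107 = -32279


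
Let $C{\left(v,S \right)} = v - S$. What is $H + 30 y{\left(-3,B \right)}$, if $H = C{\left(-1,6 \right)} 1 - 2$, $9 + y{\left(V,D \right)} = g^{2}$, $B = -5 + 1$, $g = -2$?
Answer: $-159$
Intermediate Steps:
$B = -4$
$y{\left(V,D \right)} = -5$ ($y{\left(V,D \right)} = -9 + \left(-2\right)^{2} = -9 + 4 = -5$)
$H = -9$ ($H = \left(-1 - 6\right) 1 - 2 = \left(-7\right) 1 - 2 = -7 - 2 = -9$)
$H + 30 y{\left(-3,B \right)} = -9 + 30 \left(-5\right) = -9 - 150 = -159$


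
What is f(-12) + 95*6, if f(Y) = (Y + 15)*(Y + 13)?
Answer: 573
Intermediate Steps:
f(Y) = (13 + Y)*(15 + Y) (f(Y) = (15 + Y)*(13 + Y) = (13 + Y)*(15 + Y))
f(-12) + 95*6 = (195 + (-12)² + 28*(-12)) + 95*6 = (195 + 144 - 336) + 570 = 3 + 570 = 573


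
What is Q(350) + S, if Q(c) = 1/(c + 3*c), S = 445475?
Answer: 623665001/1400 ≈ 4.4548e+5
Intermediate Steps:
Q(c) = 1/(4*c)
Q(350) + S = (¼)/350 + 445475 = (¼)*(1/350) + 445475 = 1/1400 + 445475 = 623665001/1400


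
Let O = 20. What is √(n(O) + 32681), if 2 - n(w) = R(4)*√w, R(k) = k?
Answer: √(32683 - 8*√5) ≈ 180.73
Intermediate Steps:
n(w) = 2 - 4*√w
√(n(O) + 32681) = √((2 - 8*√5) + 32681) = √(32683 - 8*√5)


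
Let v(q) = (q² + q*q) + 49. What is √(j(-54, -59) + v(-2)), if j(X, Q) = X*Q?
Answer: √3243 ≈ 56.947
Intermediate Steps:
j(X, Q) = Q*X
v(q) = 49 + 2*q² (v(q) = (q² + q²) + 49 = 2*q² + 49 = 49 + 2*q²)
√(j(-54, -59) + v(-2)) = √(-59*(-54) + (49 + 2*(-2)²)) = √(3186 + (49 + 2*4)) = √(3186 + (49 + 8)) = √(3186 + 57) = √3243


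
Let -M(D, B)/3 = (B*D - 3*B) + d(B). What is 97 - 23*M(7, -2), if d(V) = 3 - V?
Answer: -110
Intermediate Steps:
M(D, B) = -9 + 12*B - 3*B*D (M(D, B) = -3*((B*D - 3*B) + (3 - B)) = -3*((-3*B + B*D) + (3 - B)) = -3*(3 - 4*B + B*D) = -9 + 12*B - 3*B*D)
97 - 23*M(7, -2) = 97 - 23*(-9 + 12*(-2) - 3*(-2)*7) = 97 - 23*(-9 - 24 + 42) = 97 - 23*9 = 97 - 207 = -110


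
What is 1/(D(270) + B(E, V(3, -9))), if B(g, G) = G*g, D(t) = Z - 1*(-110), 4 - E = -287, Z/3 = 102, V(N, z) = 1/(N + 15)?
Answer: 6/2593 ≈ 0.0023139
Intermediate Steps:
V(N, z) = 1/(15 + N)
Z = 306 (Z = 3*102 = 306)
E = 291 (E = 4 - 1*(-287) = 4 + 287 = 291)
D(t) = 416 (D(t) = 306 - 1*(-110) = 306 + 110 = 416)
1/(D(270) + B(E, V(3, -9))) = 1/(416 + 291/(15 + 3)) = 1/(416 + 291/18) = 1/(416 + (1/18)*291) = 1/(416 + 97/6) = 1/(2593/6) = 6/2593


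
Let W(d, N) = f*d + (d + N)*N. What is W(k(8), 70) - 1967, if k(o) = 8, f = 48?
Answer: 3877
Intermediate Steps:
W(d, N) = 48*d + N*(N + d) (W(d, N) = 48*d + (d + N)*N = 48*d + (N + d)*N = 48*d + N*(N + d))
W(k(8), 70) - 1967 = (70**2 + 48*8 + 70*8) - 1967 = (4900 + 384 + 560) - 1967 = 5844 - 1967 = 3877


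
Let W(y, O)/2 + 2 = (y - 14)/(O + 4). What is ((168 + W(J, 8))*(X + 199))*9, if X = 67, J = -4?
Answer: 385434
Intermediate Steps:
W(y, O) = -4 + 2*(-14 + y)/(4 + O) (W(y, O) = -4 + 2*((y - 14)/(O + 4)) = -4 + 2*((-14 + y)/(4 + O)) = -4 + 2*(-14 + y)/(4 + O))
((168 + W(J, 8))*(X + 199))*9 = ((168 + 2*(-22 - 4 - 2*8)/(4 + 8))*(67 + 199))*9 = ((168 + 2*(-22 - 4 - 16)/12)*266)*9 = ((168 + 2*(1/12)*(-42))*266)*9 = ((168 - 7)*266)*9 = (161*266)*9 = 42826*9 = 385434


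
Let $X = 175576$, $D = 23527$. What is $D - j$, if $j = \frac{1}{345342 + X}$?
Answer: $\frac{12255637785}{520918} \approx 23527.0$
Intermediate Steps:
$j = \frac{1}{520918}$ ($j = \frac{1}{345342 + 175576} = \frac{1}{520918} \approx 1.9197 \cdot 10^{-6}$)
$D - j = 23527 - \frac{1}{520918} = \frac{12255637785}{520918}$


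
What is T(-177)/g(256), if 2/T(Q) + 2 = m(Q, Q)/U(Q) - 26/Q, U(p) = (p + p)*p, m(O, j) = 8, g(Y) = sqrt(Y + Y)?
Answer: -31329*sqrt(2)/928832 ≈ -0.047701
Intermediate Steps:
g(Y) = sqrt(2)*sqrt(Y) (g(Y) = sqrt(2*Y) = sqrt(2)*sqrt(Y))
U(p) = 2*p**2 (U(p) = (2*p)*p = 2*p**2)
T(Q) = 2/(-2 - 26/Q + 4/Q**2) (T(Q) = 2/(-2 + (8/((2*Q**2)) - 26/Q)) = 2/(-2 + (8*(1/(2*Q**2)) - 26/Q)) = 2/(-2 + (4/Q**2 - 26/Q)) = 2/(-2 + (-26/Q + 4/Q**2)) = 2/(-2 - 26/Q + 4/Q**2))
T(-177)/g(256) = (-1*(-177)**2/(-2 + (-177)**2 + 13*(-177)))/((sqrt(2)*sqrt(256))) = (-1*31329/(-2 + 31329 - 2301))/((sqrt(2)*16)) = (-1*31329/29026)/((16*sqrt(2))) = (-1*31329*1/29026)*(sqrt(2)/32) = -31329*sqrt(2)/928832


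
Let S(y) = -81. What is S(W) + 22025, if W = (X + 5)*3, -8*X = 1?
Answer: 21944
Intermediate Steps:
X = -⅛ (X = -⅛*1 = -⅛ ≈ -0.12500)
W = 117/8 (W = (-⅛ + 5)*3 = (39/8)*3 = 117/8 ≈ 14.625)
S(W) + 22025 = -81 + 22025 = 21944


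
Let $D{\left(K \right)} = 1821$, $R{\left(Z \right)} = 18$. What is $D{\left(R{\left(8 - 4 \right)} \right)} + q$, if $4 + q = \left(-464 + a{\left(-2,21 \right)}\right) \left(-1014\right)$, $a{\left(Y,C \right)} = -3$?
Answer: $475355$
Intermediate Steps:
$q = 473534$ ($q = -4 + \left(-464 - 3\right) \left(-1014\right) = -4 - -473538 = -4 + 473538 = 473534$)
$D{\left(R{\left(8 - 4 \right)} \right)} + q = 1821 + 473534 = 475355$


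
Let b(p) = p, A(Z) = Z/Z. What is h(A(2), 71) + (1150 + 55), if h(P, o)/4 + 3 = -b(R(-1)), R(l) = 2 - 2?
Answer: 1193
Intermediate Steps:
R(l) = 0
A(Z) = 1
h(P, o) = -12 (h(P, o) = -12 + 4*(-1*0) = -12 + 4*0 = -12 + 0 = -12)
h(A(2), 71) + (1150 + 55) = -12 + (1150 + 55) = -12 + 1205 = 1193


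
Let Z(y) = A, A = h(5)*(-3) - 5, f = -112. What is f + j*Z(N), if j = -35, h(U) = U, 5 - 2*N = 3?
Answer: 588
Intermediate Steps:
N = 1 (N = 5/2 - 1/2*3 = 5/2 - 3/2 = 1)
A = -20 (A = 5*(-3) - 5 = -15 - 5 = -20)
Z(y) = -20
f + j*Z(N) = -112 - 35*(-20) = -112 + 700 = 588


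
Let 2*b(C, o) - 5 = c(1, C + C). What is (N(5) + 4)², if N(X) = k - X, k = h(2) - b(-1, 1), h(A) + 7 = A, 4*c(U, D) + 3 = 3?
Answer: 289/4 ≈ 72.250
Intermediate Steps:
c(U, D) = 0 (c(U, D) = -¾ + (¼)*3 = -¾ + ¾ = 0)
h(A) = -7 + A
b(C, o) = 5/2 (b(C, o) = 5/2 + (½)*0 = 5/2 + 0 = 5/2)
k = -15/2 (k = (-7 + 2) - 1*5/2 = -5 - 5/2 = -15/2 ≈ -7.5000)
N(X) = -15/2 - X
(N(5) + 4)² = ((-15/2 - 1*5) + 4)² = ((-15/2 - 5) + 4)² = (-25/2 + 4)² = (-17/2)² = 289/4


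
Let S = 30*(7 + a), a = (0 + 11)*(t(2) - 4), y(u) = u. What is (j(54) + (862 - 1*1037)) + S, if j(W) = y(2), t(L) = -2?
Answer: -1943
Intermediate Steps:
j(W) = 2
a = -66 (a = (0 + 11)*(-2 - 4) = 11*(-6) = -66)
S = -1770 (S = 30*(7 - 66) = 30*(-59) = -1770)
(j(54) + (862 - 1*1037)) + S = (2 + (862 - 1*1037)) - 1770 = (2 + (862 - 1037)) - 1770 = (2 - 175) - 1770 = -173 - 1770 = -1943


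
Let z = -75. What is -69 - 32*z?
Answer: 2331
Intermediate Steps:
-69 - 32*z = -69 - 32*(-75) = -69 + 2400 = 2331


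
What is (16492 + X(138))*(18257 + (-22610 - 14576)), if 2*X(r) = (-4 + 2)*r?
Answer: -309564866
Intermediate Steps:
X(r) = -r (X(r) = ((-4 + 2)*r)/2 = (-2*r)/2 = -r)
(16492 + X(138))*(18257 + (-22610 - 14576)) = (16492 - 1*138)*(18257 + (-22610 - 14576)) = (16492 - 138)*(18257 - 37186) = 16354*(-18929) = -309564866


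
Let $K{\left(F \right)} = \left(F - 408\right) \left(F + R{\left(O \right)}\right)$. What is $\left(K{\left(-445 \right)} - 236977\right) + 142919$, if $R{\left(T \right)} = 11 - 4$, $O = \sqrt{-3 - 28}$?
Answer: $279556$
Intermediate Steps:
$O = i \sqrt{31}$ ($O = \sqrt{-3 - 28} = \sqrt{-31} = i \sqrt{31} \approx 5.5678 i$)
$R{\left(T \right)} = 7$
$K{\left(F \right)} = \left(-408 + F\right) \left(7 + F\right)$ ($K{\left(F \right)} = \left(F - 408\right) \left(F + 7\right) = \left(-408 + F\right) \left(7 + F\right)$)
$\left(K{\left(-445 \right)} - 236977\right) + 142919 = \left(\left(-2856 + \left(-445\right)^{2} - -178445\right) - 236977\right) + 142919 = \left(\left(-2856 + 198025 + 178445\right) - 236977\right) + 142919 = \left(373614 - 236977\right) + 142919 = 136637 + 142919 = 279556$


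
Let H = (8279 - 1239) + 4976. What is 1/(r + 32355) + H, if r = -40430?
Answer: 97029199/8075 ≈ 12016.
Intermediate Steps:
H = 12016 (H = 7040 + 4976 = 12016)
1/(r + 32355) + H = 1/(-40430 + 32355) + 12016 = 1/(-8075) + 12016 = -1/8075 + 12016 = 97029199/8075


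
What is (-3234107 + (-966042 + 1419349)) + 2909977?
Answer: 129177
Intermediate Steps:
(-3234107 + (-966042 + 1419349)) + 2909977 = (-3234107 + 453307) + 2909977 = -2780800 + 2909977 = 129177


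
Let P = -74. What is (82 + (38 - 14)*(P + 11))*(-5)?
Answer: 7150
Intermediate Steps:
(82 + (38 - 14)*(P + 11))*(-5) = (82 + (38 - 14)*(-74 + 11))*(-5) = (82 + 24*(-63))*(-5) = (82 - 1512)*(-5) = -1430*(-5) = 7150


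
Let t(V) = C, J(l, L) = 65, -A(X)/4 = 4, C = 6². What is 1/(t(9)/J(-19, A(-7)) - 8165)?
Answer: -65/530689 ≈ -0.00012248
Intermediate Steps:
C = 36
A(X) = -16 (A(X) = -4*4 = -16)
t(V) = 36
1/(t(9)/J(-19, A(-7)) - 8165) = 1/(36/65 - 8165) = 1/(-530689/65) = -65/530689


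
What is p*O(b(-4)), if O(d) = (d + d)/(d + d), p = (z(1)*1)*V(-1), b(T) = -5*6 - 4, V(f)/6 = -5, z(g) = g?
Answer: -30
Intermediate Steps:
V(f) = -30 (V(f) = 6*(-5) = -30)
b(T) = -34 (b(T) = -30 - 4 = -34)
p = -30 (p = (1*1)*(-30) = 1*(-30) = -30)
O(d) = 1 (O(d) = (2*d)/((2*d)) = (2*d)*(1/(2*d)) = 1)
p*O(b(-4)) = -30*1 = -30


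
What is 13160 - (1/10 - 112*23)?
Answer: 157359/10 ≈ 15736.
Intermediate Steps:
13160 - (1/10 - 112*23) = 13160 - (⅒ - 2576) = 13160 - 1*(-25759/10) = 13160 + 25759/10 = 157359/10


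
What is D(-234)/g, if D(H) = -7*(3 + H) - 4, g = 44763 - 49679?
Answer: -1613/4916 ≈ -0.32811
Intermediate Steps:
g = -4916
D(H) = -25 - 7*H (D(H) = (-21 - 7*H) - 4 = -25 - 7*H)
D(-234)/g = (-25 - 7*(-234))/(-4916) = (-25 + 1638)*(-1/4916) = 1613*(-1/4916) = -1613/4916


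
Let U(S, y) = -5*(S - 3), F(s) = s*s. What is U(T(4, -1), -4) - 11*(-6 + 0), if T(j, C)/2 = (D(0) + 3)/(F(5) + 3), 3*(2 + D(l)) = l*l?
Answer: 1129/14 ≈ 80.643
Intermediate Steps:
D(l) = -2 + l²/3 (D(l) = -2 + (l*l)/3 = -2 + l²/3)
F(s) = s²
T(j, C) = 1/14 (T(j, C) = 2*(((-2 + (⅓)*0²) + 3)/(5² + 3)) = 2*(((-2 + (⅓)*0) + 3)/(25 + 3)) = 2*(((-2 + 0) + 3)/28) = 2*((-2 + 3)*(1/28)) = 2*(1*(1/28)) = 2*(1/28) = 1/14)
U(S, y) = 15 - 5*S (U(S, y) = -5*(-3 + S) = 15 - 5*S)
U(T(4, -1), -4) - 11*(-6 + 0) = (15 - 5*1/14) - 11*(-6 + 0) = (15 - 5/14) - 11*(-6) = 205/14 + 66 = 1129/14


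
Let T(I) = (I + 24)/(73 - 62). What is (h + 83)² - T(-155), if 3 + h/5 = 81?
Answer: 2461150/11 ≈ 2.2374e+5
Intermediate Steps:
h = 390 (h = -15 + 5*81 = -15 + 405 = 390)
T(I) = 24/11 + I/11 (T(I) = (24 + I)/11 = (24 + I)*(1/11) = 24/11 + I/11)
(h + 83)² - T(-155) = (390 + 83)² - (24/11 + (1/11)*(-155)) = 473² - (24/11 - 155/11) = 223729 - 1*(-131/11) = 223729 + 131/11 = 2461150/11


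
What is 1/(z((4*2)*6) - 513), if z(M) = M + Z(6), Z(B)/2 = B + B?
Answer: -1/441 ≈ -0.0022676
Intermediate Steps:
Z(B) = 4*B (Z(B) = 2*(B + B) = 2*(2*B) = 4*B)
z(M) = 24 + M (z(M) = M + 4*6 = M + 24 = 24 + M)
1/(z((4*2)*6) - 513) = 1/((24 + (4*2)*6) - 513) = 1/((24 + 8*6) - 513) = 1/((24 + 48) - 513) = 1/(72 - 513) = 1/(-441) = -1/441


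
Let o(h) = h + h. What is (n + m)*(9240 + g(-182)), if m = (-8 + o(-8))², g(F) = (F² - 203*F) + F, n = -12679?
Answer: -957686184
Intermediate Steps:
g(F) = F² - 202*F
o(h) = 2*h
m = 576 (m = (-8 + 2*(-8))² = (-8 - 16)² = (-24)² = 576)
(n + m)*(9240 + g(-182)) = (-12679 + 576)*(9240 - 182*(-202 - 182)) = -12103*(9240 - 182*(-384)) = -12103*(9240 + 69888) = -12103*79128 = -957686184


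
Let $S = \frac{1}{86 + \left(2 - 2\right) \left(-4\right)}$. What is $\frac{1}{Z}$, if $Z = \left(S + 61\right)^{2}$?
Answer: $\frac{7396}{27531009} \approx 0.00026864$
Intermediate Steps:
$S = \frac{1}{86}$ ($S = \frac{1}{86 + 0 \left(-4\right)} = \frac{1}{86 + 0} = \frac{1}{86} \approx 0.011628$)
$Z = \frac{27531009}{7396}$ ($Z = \left(\frac{1}{86} + 61\right)^{2} = \left(\frac{5247}{86}\right)^{2} = \frac{27531009}{7396} \approx 3722.4$)
$\frac{1}{Z} = \frac{1}{\frac{27531009}{7396}} = \frac{7396}{27531009}$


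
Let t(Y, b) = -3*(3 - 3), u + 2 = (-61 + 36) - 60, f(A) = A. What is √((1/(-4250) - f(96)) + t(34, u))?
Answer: I*√69360170/850 ≈ 9.798*I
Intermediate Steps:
u = -87 (u = -2 + ((-61 + 36) - 60) = -2 + (-25 - 60) = -2 - 85 = -87)
t(Y, b) = 0 (t(Y, b) = -3*0 = 0)
√((1/(-4250) - f(96)) + t(34, u)) = √((1/(-4250) - 1*96) + 0) = √((-1/4250 - 96) + 0) = √(-408001/4250 + 0) = √(-408001/4250) = I*√69360170/850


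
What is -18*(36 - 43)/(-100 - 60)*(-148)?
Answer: 2331/20 ≈ 116.55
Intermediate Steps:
-18*(36 - 43)/(-100 - 60)*(-148) = -(-126)/(-160)*(-148) = -(-126)*(-1)/160*(-148) = -18*7/160*(-148) = -63/80*(-148) = 2331/20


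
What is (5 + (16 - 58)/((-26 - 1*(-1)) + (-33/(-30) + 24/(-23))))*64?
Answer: 2454080/5737 ≈ 427.76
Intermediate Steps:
(5 + (16 - 58)/((-26 - 1*(-1)) + (-33/(-30) + 24/(-23))))*64 = (5 - 42/((-26 + 1) + (-33*(-1/30) + 24*(-1/23))))*64 = (5 - 42/(-25 + (11/10 - 24/23)))*64 = (5 - 42/(-25 + 13/230))*64 = (5 - 42/(-5737/230))*64 = (5 - 42*(-230/5737))*64 = (5 + 9660/5737)*64 = (38345/5737)*64 = 2454080/5737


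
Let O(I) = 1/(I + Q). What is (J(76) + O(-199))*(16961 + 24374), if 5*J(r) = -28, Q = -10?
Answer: -48419819/209 ≈ -2.3167e+5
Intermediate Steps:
J(r) = -28/5 (J(r) = (1/5)*(-28) = -28/5)
O(I) = 1/(-10 + I) (O(I) = 1/(I - 10) = 1/(-10 + I))
(J(76) + O(-199))*(16961 + 24374) = (-28/5 + 1/(-10 - 199))*(16961 + 24374) = (-28/5 + 1/(-209))*41335 = (-28/5 - 1/209)*41335 = -5857/1045*41335 = -48419819/209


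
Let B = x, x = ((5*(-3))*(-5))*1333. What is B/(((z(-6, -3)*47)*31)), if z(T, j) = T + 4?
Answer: -3225/94 ≈ -34.309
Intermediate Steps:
z(T, j) = 4 + T
x = 99975 (x = -15*(-5)*1333 = 75*1333 = 99975)
B = 99975
B/(((z(-6, -3)*47)*31)) = 99975/((((4 - 6)*47)*31)) = 99975/((-2*47*31)) = 99975/((-94*31)) = 99975/(-2914) = 99975*(-1/2914) = -3225/94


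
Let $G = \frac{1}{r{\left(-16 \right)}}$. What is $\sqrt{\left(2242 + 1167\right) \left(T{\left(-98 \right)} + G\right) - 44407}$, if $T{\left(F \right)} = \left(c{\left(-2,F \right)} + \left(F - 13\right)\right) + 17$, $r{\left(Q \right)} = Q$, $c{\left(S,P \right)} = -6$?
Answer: $\frac{3 i \sqrt{685369}}{4} \approx 620.9 i$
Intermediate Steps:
$T{\left(F \right)} = -2 + F$ ($T{\left(F \right)} = \left(-6 + \left(F - 13\right)\right) + 17 = \left(-6 + \left(-13 + F\right)\right) + 17 = \left(-19 + F\right) + 17 = -2 + F$)
$G = - \frac{1}{16}$ ($G = \frac{1}{-16} = - \frac{1}{16} \approx -0.0625$)
$\sqrt{\left(2242 + 1167\right) \left(T{\left(-98 \right)} + G\right) - 44407} = \sqrt{\left(2242 + 1167\right) \left(\left(-2 - 98\right) - \frac{1}{16}\right) - 44407} = \sqrt{3409 \left(-100 - \frac{1}{16}\right) - 44407} = \sqrt{3409 \left(- \frac{1601}{16}\right) - 44407} = \sqrt{- \frac{5457809}{16} - 44407} = \sqrt{- \frac{6168321}{16}} = \frac{3 i \sqrt{685369}}{4}$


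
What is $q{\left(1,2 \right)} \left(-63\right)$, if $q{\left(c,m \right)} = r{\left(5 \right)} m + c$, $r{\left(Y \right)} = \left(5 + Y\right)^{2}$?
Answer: $-12663$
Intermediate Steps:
$q{\left(c,m \right)} = c + 100 m$ ($q{\left(c,m \right)} = \left(5 + 5\right)^{2} m + c = 10^{2} m + c = 100 m + c = c + 100 m$)
$q{\left(1,2 \right)} \left(-63\right) = \left(1 + 100 \cdot 2\right) \left(-63\right) = \left(1 + 200\right) \left(-63\right) = 201 \left(-63\right) = -12663$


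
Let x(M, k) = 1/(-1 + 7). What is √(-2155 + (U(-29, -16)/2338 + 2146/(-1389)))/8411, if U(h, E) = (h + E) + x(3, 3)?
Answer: I*√22743426257786283/27314571102 ≈ 0.0055212*I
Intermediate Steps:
x(M, k) = ⅙ (x(M, k) = 1/6 = ⅙)
U(h, E) = ⅙ + E + h (U(h, E) = (h + E) + ⅙ = (E + h) + ⅙ = ⅙ + E + h)
√(-2155 + (U(-29, -16)/2338 + 2146/(-1389)))/8411 = √(-2155 + ((⅙ - 16 - 29)/2338 + 2146/(-1389)))/8411 = √(-2155 + (-269/6*1/2338 + 2146*(-1/1389)))*(1/8411) = √(-2155 + (-269/14028 - 2146/1389))*(1/8411) = √(-2155 - 10159243/6494964)*(1/8411) = √(-14006806663/6494964)*(1/8411) = (I*√22743426257786283/3247482)*(1/8411) = I*√22743426257786283/27314571102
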